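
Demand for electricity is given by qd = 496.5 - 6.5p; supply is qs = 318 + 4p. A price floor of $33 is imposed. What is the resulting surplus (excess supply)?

Surplus = 168

Equilibrium price would be p* = 17, so the floor at 33 binds.
At p = 33: qd = 282, qs = 450.
Surplus = 450 − 282 = 168.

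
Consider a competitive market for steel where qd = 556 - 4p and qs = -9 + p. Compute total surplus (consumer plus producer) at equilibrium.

Equilibrium: 556 - 4p = -9 + p gives p* = 113, q* = 104.
Demand choke price: p = 139; supply starts at p = 9.
CS = ½(139 − 113)(104) = 1352; PS = ½(113 − 9)(104) = 5408.

Total surplus = 6760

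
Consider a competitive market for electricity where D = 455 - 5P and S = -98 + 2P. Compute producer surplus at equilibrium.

Equilibrium: 455 - 5P = -98 + 2P gives P* = 79, Q* = 60.
Supply starts at P = 49 (where S = 0).
PS = ½(79 − 49)(60) = 900.

Producer surplus = 900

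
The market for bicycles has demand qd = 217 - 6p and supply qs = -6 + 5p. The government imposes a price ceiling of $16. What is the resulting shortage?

Equilibrium price would be p* = 223/11, so the ceiling at 16 binds.
At p = 16: qd = 217 − 6(16) = 121, qs = -6 + 5(16) = 74.
Shortage = 121 − 74 = 47.

Shortage = 47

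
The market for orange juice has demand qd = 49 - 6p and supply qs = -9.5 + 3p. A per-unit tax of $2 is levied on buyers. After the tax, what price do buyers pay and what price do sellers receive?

Pre-tax equilibrium: p* = 6.5, q* = 10.
Tax on buyers shifts demand to qd = 49 − 6(p + 2) = 37 - 6p.
37 - 6p = -9.5 + 3p gives seller price ps = 31/6; buyers pay pb = 31/6 + 2 = 43/6.
New quantity: q = 49 − 6(43/6) = 6.

Buyers pay 43/6, sellers receive 31/6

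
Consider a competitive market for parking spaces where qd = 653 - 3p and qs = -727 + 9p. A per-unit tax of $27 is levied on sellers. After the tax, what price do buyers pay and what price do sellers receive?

Pre-tax equilibrium: p* = 115, q* = 308.
Tax on sellers shifts supply to qs = -727 + 9(p − 27) = -970 + 9p.
653 - 3p = -970 + 9p gives buyer price pb = 135.25; sellers receive ps = 135.25 − 27 = 108.25.
New quantity: q = 653 − 3(135.25) = 247.25.

Buyers pay $135.25, sellers receive $108.25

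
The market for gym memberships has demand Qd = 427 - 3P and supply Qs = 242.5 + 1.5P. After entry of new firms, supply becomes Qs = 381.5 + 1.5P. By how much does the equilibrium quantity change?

Original equilibrium: P* = 41, Q* = 304.
New equilibrium: 427 - 3P = 381.5 + 1.5P, so 45.5 = 4.5P and P' = 91/9; Q' = 427 − 3(91/9) = 1190/3.
Change in quantity: 1190/3 − 304 = 278/3.

ΔQ = 278/3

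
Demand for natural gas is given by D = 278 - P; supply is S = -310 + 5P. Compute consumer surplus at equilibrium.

Consumer surplus = 16200

Equilibrium: 278 - P = -310 + 5P gives P* = 98, Q* = 180.
Demand choke price (D = 0): P = 278.
CS = ½(278 − 98)(180) = 16200.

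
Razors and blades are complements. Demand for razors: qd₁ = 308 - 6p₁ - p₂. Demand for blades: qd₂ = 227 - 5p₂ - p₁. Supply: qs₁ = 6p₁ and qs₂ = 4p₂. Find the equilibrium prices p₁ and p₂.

Market 1: 308 - 6p₁ - p₂ = 6p₁ → 12p₁ + p₂ = 308.
Market 2: 9p₂ + p₁ = 227.
Eliminating p₂: 9×(1) − 1×(2) gives 107p₁ = 2545, so p₁ = 2545/107.
Back-substitute into (2): p₂ = (227 − 1×2545/107) / 9 = 2416/107.

p₁ = 2545/107, p₂ = 2416/107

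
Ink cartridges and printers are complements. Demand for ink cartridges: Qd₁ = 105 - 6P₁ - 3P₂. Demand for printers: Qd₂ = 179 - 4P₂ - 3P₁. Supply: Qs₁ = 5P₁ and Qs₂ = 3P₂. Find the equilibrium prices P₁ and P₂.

Market 1: 105 - 6P₁ - 3P₂ = 5P₁ → 11P₁ + 3P₂ = 105.
Market 2: 7P₂ + 3P₁ = 179.
Eliminating P₂: 7×(1) − 3×(2) gives 68P₁ = 198, so P₁ = 99/34.
Back-substitute into (2): P₂ = (179 − 3×99/34) / 7 = 827/34.

P₁ = 99/34, P₂ = 827/34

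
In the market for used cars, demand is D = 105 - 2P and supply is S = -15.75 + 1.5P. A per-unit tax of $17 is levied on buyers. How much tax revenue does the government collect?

Tax revenue = 2550/7

Pre-tax equilibrium: P* = 34.5, Q* = 36.
Tax on buyers shifts demand to D = 105 − 2(P + 17) = 71 - 2P.
71 - 2P = -15.75 + 1.5P gives seller price Ps = 347/14; buyers pay Pb = 347/14 + 17 = 585/14.
New quantity: Q = 105 − 2(585/14) = 150/7.
Revenue = 17 × 150/7 = 2550/7.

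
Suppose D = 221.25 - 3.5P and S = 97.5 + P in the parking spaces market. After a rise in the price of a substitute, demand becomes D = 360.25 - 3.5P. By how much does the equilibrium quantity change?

ΔQ = 278/9

Original equilibrium: P* = 27.5, Q* = 125.
New equilibrium: 360.25 - 3.5P = 97.5 + P, so 262.75 = 4.5P and P' = 1051/18; Q' = 360.25 − 3.5(1051/18) = 1403/9.
Change in quantity: 1403/9 − 125 = 278/9.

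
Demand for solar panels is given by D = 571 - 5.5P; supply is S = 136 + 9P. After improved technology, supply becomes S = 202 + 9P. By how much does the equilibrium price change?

ΔP = -132/29

Original equilibrium: P* = 30, Q* = 406.
New equilibrium: 571 - 5.5P = 202 + 9P, so 369 = 14.5P and P' = 738/29; Q' = 571 − 5.5(738/29) = 12500/29.
Change in price: 738/29 − 30 = -132/29.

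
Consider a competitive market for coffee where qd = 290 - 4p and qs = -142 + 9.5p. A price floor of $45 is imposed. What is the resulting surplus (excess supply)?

Equilibrium price would be p* = 32, so the floor at 45 binds.
At p = 45: qd = 110, qs = 285.5.
Surplus = 285.5 − 110 = 175.5.

Surplus = 175.5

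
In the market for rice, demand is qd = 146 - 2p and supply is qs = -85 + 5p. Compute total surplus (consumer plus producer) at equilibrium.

Equilibrium: 146 - 2p = -85 + 5p gives p* = 33, q* = 80.
Demand choke price: p = 73; supply starts at p = 17.
CS = ½(73 − 33)(80) = 1600; PS = ½(33 − 17)(80) = 640.

Total surplus = 2240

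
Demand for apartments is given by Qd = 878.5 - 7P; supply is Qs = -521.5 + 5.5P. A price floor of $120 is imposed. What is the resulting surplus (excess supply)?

Equilibrium price would be P* = 112, so the floor at 120 binds.
At P = 120: Qd = 38.5, Qs = 138.5.
Surplus = 138.5 − 38.5 = 100.

Surplus = 100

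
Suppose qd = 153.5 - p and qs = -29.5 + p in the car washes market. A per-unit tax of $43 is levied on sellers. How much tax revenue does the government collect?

Pre-tax equilibrium: p* = 91.5, q* = 62.
Tax on sellers shifts supply to qs = -29.5 + 1(p − 43) = -72.5 + p.
153.5 - p = -72.5 + p gives buyer price pb = 113; sellers receive ps = 113 − 43 = 70.
New quantity: q = 153.5 − 1(113) = 40.5.
Revenue = 43 × 40.5 = 1741.5.

Tax revenue = 1741.5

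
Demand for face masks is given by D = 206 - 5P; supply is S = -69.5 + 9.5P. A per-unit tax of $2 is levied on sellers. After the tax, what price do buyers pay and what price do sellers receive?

Pre-tax equilibrium: P* = 19, Q* = 111.
Tax on sellers shifts supply to S = -69.5 + 9.5(P − 2) = -88.5 + 9.5P.
206 - 5P = -88.5 + 9.5P gives buyer price Pb = 589/29; sellers receive Ps = 589/29 − 2 = 531/29.
New quantity: Q = 206 − 5(589/29) = 3029/29.

Buyers pay 589/29, sellers receive 531/29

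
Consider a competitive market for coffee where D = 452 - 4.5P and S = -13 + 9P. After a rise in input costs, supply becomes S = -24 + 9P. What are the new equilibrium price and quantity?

Original equilibrium: P* = 310/9, Q* = 297.
New equilibrium: 452 - 4.5P = -24 + 9P, so 476 = 13.5P and P' = 952/27; Q' = 452 − 4.5(952/27) = 880/3.

P' = 952/27, Q' = 880/3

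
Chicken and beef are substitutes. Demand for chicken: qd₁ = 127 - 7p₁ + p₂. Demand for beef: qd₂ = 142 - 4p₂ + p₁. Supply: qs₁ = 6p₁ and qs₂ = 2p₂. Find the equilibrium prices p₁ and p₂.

Market 1: 127 - 7p₁ + p₂ = 6p₁ → 13p₁ - p₂ = 127.
Market 2: 6p₂ - p₁ = 142.
Eliminating p₂: 6×(1) + 1×(2) gives 77p₁ = 904, so p₁ = 904/77.
Back-substitute into (2): p₂ = (142 + 1×904/77) / 6 = 1973/77.

p₁ = 904/77, p₂ = 1973/77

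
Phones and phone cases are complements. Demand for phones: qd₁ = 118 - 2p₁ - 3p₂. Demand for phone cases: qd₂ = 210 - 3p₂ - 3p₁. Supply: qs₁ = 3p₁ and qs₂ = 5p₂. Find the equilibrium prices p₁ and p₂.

p₁ = 314/31, p₂ = 696/31

Market 1: 118 - 2p₁ - 3p₂ = 3p₁ → 5p₁ + 3p₂ = 118.
Market 2: 8p₂ + 3p₁ = 210.
Eliminating p₂: 8×(1) − 3×(2) gives 31p₁ = 314, so p₁ = 314/31.
Back-substitute into (2): p₂ = (210 − 3×314/31) / 8 = 696/31.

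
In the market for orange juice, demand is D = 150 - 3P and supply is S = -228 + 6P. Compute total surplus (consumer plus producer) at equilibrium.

Total surplus = 144

Equilibrium: 150 - 3P = -228 + 6P gives P* = 42, Q* = 24.
Demand choke price: P = 50; supply starts at P = 38.
CS = ½(50 − 42)(24) = 96; PS = ½(42 − 38)(24) = 48.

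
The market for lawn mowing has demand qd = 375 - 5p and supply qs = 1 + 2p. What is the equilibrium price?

Set qd = qs: 375 - 5p = 1 + 2p.
374 = 7p, so p* = 374/7.
q* = 375 − 5(374/7) = 755/7.

p* = 374/7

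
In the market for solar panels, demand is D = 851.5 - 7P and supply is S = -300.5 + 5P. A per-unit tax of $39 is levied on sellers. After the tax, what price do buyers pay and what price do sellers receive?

Pre-tax equilibrium: P* = 96, Q* = 179.5.
Tax on sellers shifts supply to S = -300.5 + 5(P − 39) = -495.5 + 5P.
851.5 - 7P = -495.5 + 5P gives buyer price Pb = 112.25; sellers receive Ps = 112.25 − 39 = 73.25.
New quantity: Q = 851.5 − 7(112.25) = 65.75.

Buyers pay $112.25, sellers receive $73.25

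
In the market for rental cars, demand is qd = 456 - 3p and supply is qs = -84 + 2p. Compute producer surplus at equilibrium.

Equilibrium: 456 - 3p = -84 + 2p gives p* = 108, q* = 132.
Supply starts at p = 42 (where qs = 0).
PS = ½(108 − 42)(132) = 4356.

Producer surplus = 4356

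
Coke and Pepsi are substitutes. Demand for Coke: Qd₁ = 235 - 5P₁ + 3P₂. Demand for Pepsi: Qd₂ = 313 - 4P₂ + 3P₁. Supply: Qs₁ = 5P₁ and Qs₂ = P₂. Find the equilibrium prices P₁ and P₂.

Market 1: 235 - 5P₁ + 3P₂ = 5P₁ → 10P₁ - 3P₂ = 235.
Market 2: 5P₂ - 3P₁ = 313.
Eliminating P₂: 5×(1) + 3×(2) gives 41P₁ = 2114, so P₁ = 2114/41.
Back-substitute into (2): P₂ = (313 + 3×2114/41) / 5 = 3835/41.

P₁ = 2114/41, P₂ = 3835/41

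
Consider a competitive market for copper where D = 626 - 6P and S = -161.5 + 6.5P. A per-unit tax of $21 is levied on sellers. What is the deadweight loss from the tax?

Pre-tax equilibrium: P* = 63, Q* = 248.
Tax on sellers shifts supply to S = -161.5 + 6.5(P − 21) = -298 + 6.5P.
626 - 6P = -298 + 6.5P gives buyer price Pb = 73.92; sellers receive Ps = 73.92 − 21 = 52.92.
New quantity: Q = 626 − 6(73.92) = 182.48.
DWL = ½ × 21 × (248 − 182.48) = 687.96.

Deadweight loss = 687.96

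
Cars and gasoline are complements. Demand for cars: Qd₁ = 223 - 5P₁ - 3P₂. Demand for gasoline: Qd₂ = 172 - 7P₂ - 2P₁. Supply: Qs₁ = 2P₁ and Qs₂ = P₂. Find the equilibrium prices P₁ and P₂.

P₁ = 25.36, P₂ = 15.16

Market 1: 223 - 5P₁ - 3P₂ = 2P₁ → 7P₁ + 3P₂ = 223.
Market 2: 8P₂ + 2P₁ = 172.
Eliminating P₂: 8×(1) − 3×(2) gives 50P₁ = 1268, so P₁ = 25.36.
Back-substitute into (2): P₂ = (172 − 2×25.36) / 8 = 15.16.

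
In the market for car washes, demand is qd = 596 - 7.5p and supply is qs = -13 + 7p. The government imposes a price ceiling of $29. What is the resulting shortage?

Equilibrium price would be p* = 42, so the ceiling at 29 binds.
At p = 29: qd = 596 − 7.5(29) = 378.5, qs = -13 + 7(29) = 190.
Shortage = 378.5 − 190 = 188.5.

Shortage = 188.5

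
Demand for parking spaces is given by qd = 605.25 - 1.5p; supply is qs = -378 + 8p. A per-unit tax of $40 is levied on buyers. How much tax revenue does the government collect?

Pre-tax equilibrium: p* = 103.5, q* = 450.
Tax on buyers shifts demand to qd = 605.25 − 1.5(p + 40) = 545.25 - 1.5p.
545.25 - 1.5p = -378 + 8p gives seller price ps = 3693/38; buyers pay pb = 3693/38 + 40 = 5213/38.
New quantity: q = 605.25 − 1.5(5213/38) = 7590/19.
Revenue = 40 × 7590/19 = 303600/19.

Tax revenue = 303600/19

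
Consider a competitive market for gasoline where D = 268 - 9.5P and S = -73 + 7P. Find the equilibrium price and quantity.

P* = 62/3, Q* = 215/3

Set D = S: 268 - 9.5P = -73 + 7P.
341 = 16.5P, so P* = 62/3.
Q* = 268 − 9.5(62/3) = 215/3.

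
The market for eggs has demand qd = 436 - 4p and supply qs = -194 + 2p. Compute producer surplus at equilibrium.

Equilibrium: 436 - 4p = -194 + 2p gives p* = 105, q* = 16.
Supply starts at p = 97 (where qs = 0).
PS = ½(105 − 97)(16) = 64.

Producer surplus = 64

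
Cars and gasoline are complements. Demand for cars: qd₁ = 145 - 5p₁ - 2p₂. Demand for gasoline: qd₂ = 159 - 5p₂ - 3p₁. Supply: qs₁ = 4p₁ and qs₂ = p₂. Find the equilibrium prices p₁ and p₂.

p₁ = 11.5, p₂ = 20.75

Market 1: 145 - 5p₁ - 2p₂ = 4p₁ → 9p₁ + 2p₂ = 145.
Market 2: 6p₂ + 3p₁ = 159.
Eliminating p₂: 6×(1) − 2×(2) gives 48p₁ = 552, so p₁ = 11.5.
Back-substitute into (2): p₂ = (159 − 3×11.5) / 6 = 20.75.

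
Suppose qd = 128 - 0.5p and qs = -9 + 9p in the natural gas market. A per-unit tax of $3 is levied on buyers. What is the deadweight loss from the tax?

Pre-tax equilibrium: p* = 274/19, q* = 2295/19.
Tax on buyers shifts demand to qd = 128 − 0.5(p + 3) = 126.5 - 0.5p.
126.5 - 0.5p = -9 + 9p gives seller price ps = 271/19; buyers pay pb = 271/19 + 3 = 328/19.
New quantity: q = 128 − 0.5(328/19) = 2268/19.
DWL = ½ × 3 × (2295/19 − 2268/19) = 81/38.

Deadweight loss = 81/38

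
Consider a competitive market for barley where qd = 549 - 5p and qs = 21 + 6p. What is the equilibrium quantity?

Set qd = qs: 549 - 5p = 21 + 6p.
528 = 11p, so p* = 48.
q* = 549 − 5(48) = 309.

q* = 309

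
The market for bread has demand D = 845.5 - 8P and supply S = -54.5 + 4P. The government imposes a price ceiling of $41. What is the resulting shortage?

Equilibrium price would be P* = 75, so the ceiling at 41 binds.
At P = 41: D = 845.5 − 8(41) = 517.5, S = -54.5 + 4(41) = 109.5.
Shortage = 517.5 − 109.5 = 408.

Shortage = 408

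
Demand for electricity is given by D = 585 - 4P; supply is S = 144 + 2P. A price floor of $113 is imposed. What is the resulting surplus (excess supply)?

Surplus = 237

Equilibrium price would be P* = 73.5, so the floor at 113 binds.
At P = 113: D = 133, S = 370.
Surplus = 370 − 133 = 237.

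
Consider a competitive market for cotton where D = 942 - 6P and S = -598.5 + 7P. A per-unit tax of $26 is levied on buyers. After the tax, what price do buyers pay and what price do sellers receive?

Buyers pay $132.5, sellers receive $106.5

Pre-tax equilibrium: P* = 118.5, Q* = 231.
Tax on buyers shifts demand to D = 942 − 6(P + 26) = 786 - 6P.
786 - 6P = -598.5 + 7P gives seller price Ps = 106.5; buyers pay Pb = 106.5 + 26 = 132.5.
New quantity: Q = 942 − 6(132.5) = 147.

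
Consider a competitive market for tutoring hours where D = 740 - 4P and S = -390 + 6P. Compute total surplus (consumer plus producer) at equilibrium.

Total surplus = 17280

Equilibrium: 740 - 4P = -390 + 6P gives P* = 113, Q* = 288.
Demand choke price: P = 185; supply starts at P = 65.
CS = ½(185 − 113)(288) = 10368; PS = ½(113 − 65)(288) = 6912.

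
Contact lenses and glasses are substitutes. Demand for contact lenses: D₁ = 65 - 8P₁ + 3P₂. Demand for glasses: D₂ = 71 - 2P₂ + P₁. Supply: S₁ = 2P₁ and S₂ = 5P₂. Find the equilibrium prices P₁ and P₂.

Market 1: 65 - 8P₁ + 3P₂ = 2P₁ → 10P₁ - 3P₂ = 65.
Market 2: 7P₂ - P₁ = 71.
Eliminating P₂: 7×(1) + 3×(2) gives 67P₁ = 668, so P₁ = 668/67.
Back-substitute into (2): P₂ = (71 + 1×668/67) / 7 = 775/67.

P₁ = 668/67, P₂ = 775/67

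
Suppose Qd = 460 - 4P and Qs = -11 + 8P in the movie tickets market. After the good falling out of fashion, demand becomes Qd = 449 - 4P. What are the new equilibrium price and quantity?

Original equilibrium: P* = 39.25, Q* = 303.
New equilibrium: 449 - 4P = -11 + 8P, so 460 = 12P and P' = 115/3; Q' = 449 − 4(115/3) = 887/3.

P' = 115/3, Q' = 887/3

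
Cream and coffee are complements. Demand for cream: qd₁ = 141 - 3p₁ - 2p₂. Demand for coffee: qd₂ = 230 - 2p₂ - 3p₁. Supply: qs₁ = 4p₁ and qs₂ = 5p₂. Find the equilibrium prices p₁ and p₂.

Market 1: 141 - 3p₁ - 2p₂ = 4p₁ → 7p₁ + 2p₂ = 141.
Market 2: 7p₂ + 3p₁ = 230.
Eliminating p₂: 7×(1) − 2×(2) gives 43p₁ = 527, so p₁ = 527/43.
Back-substitute into (2): p₂ = (230 − 3×527/43) / 7 = 1187/43.

p₁ = 527/43, p₂ = 1187/43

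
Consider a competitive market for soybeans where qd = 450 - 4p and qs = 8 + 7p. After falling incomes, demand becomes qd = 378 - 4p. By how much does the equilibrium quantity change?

Original equilibrium: p* = 442/11, q* = 3182/11.
New equilibrium: 378 - 4p = 8 + 7p, so 370 = 11p and p' = 370/11; q' = 378 − 4(370/11) = 2678/11.
Change in quantity: 2678/11 − 3182/11 = -504/11.

Δq = -504/11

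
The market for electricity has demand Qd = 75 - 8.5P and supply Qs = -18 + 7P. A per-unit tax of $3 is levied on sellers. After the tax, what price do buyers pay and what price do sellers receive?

Buyers pay 228/31, sellers receive 135/31

Pre-tax equilibrium: P* = 6, Q* = 24.
Tax on sellers shifts supply to Qs = -18 + 7(P − 3) = -39 + 7P.
75 - 8.5P = -39 + 7P gives buyer price Pb = 228/31; sellers receive Ps = 228/31 − 3 = 135/31.
New quantity: Q = 75 − 8.5(228/31) = 387/31.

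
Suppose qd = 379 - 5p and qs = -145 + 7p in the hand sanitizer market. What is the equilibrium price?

Set qd = qs: 379 - 5p = -145 + 7p.
524 = 12p, so p* = 131/3.
q* = 379 − 5(131/3) = 482/3.

p* = 131/3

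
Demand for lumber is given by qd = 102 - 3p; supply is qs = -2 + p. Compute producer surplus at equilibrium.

Equilibrium: 102 - 3p = -2 + p gives p* = 26, q* = 24.
Supply starts at p = 2 (where qs = 0).
PS = ½(26 − 2)(24) = 288.

Producer surplus = 288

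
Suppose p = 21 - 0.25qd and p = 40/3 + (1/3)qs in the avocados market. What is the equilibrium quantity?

Set the two price expressions equal: 21 - 0.25q = 40/3 + (1/3)q.
23/3 = (7/12)q, so q* = 92/7.
p* = 21 − (0.25)(92/7) = 124/7.

q* = 92/7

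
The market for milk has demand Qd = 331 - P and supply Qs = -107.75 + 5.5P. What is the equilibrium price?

Set Qd = Qs: 331 - P = -107.75 + 5.5P.
438.75 = 6.5P, so P* = 67.5.
Q* = 331 − 1(67.5) = 263.5.

P* = 67.5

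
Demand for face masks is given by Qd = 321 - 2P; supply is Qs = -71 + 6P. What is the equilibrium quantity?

Q* = 223

Set Qd = Qs: 321 - 2P = -71 + 6P.
392 = 8P, so P* = 49.
Q* = 321 − 2(49) = 223.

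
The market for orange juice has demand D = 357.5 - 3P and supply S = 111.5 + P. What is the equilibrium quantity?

Q* = 173

Set D = S: 357.5 - 3P = 111.5 + P.
246 = 4P, so P* = 61.5.
Q* = 357.5 − 3(61.5) = 173.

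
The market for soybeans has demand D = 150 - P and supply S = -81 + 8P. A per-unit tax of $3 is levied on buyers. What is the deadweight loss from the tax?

Pre-tax equilibrium: P* = 77/3, Q* = 373/3.
Tax on buyers shifts demand to D = 150 − 1(P + 3) = 147 - P.
147 - P = -81 + 8P gives seller price Ps = 76/3; buyers pay Pb = 76/3 + 3 = 85/3.
New quantity: Q = 150 − 1(85/3) = 365/3.
DWL = ½ × 3 × (373/3 − 365/3) = 4.

Deadweight loss = 4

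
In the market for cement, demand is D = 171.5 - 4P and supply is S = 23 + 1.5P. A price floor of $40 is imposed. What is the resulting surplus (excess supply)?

Surplus = 71.5

Equilibrium price would be P* = 27, so the floor at 40 binds.
At P = 40: D = 11.5, S = 83.
Surplus = 83 − 11.5 = 71.5.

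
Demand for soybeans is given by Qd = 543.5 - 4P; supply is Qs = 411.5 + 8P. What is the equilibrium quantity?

Q* = 499.5

Set Qd = Qs: 543.5 - 4P = 411.5 + 8P.
132 = 12P, so P* = 11.
Q* = 543.5 − 4(11) = 499.5.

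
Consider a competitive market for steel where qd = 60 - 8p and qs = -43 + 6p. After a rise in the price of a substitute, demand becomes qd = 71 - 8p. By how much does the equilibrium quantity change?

Δq = 33/7

Original equilibrium: p* = 103/14, q* = 8/7.
New equilibrium: 71 - 8p = -43 + 6p, so 114 = 14p and p' = 57/7; q' = 71 − 8(57/7) = 41/7.
Change in quantity: 41/7 − 8/7 = 33/7.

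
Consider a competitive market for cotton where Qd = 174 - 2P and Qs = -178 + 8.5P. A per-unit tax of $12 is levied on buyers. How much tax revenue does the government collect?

Tax revenue = 7352/7

Pre-tax equilibrium: P* = 704/21, Q* = 2246/21.
Tax on buyers shifts demand to Qd = 174 − 2(P + 12) = 150 - 2P.
150 - 2P = -178 + 8.5P gives seller price Ps = 656/21; buyers pay Pb = 656/21 + 12 = 908/21.
New quantity: Q = 174 − 2(908/21) = 1838/21.
Revenue = 12 × 1838/21 = 7352/7.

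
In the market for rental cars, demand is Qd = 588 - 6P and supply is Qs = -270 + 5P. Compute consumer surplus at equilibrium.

Equilibrium: 588 - 6P = -270 + 5P gives P* = 78, Q* = 120.
Demand choke price (Qd = 0): P = 98.
CS = ½(98 − 78)(120) = 1200.

Consumer surplus = 1200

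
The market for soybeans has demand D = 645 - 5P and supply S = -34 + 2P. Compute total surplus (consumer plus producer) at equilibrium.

Total surplus = 8960

Equilibrium: 645 - 5P = -34 + 2P gives P* = 97, Q* = 160.
Demand choke price: P = 129; supply starts at P = 17.
CS = ½(129 − 97)(160) = 2560; PS = ½(97 − 17)(160) = 6400.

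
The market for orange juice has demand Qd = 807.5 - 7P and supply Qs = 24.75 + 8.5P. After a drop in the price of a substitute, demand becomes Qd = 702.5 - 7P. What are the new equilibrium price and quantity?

Original equilibrium: P* = 50.5, Q* = 454.
New equilibrium: 702.5 - 7P = 24.75 + 8.5P, so 677.75 = 15.5P and P' = 2711/62; Q' = 702.5 − 7(2711/62) = 12289/31.

P' = 2711/62, Q' = 12289/31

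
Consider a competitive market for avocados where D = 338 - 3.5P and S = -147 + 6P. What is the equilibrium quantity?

Set D = S: 338 - 3.5P = -147 + 6P.
485 = 9.5P, so P* = 970/19.
Q* = 338 − 3.5(970/19) = 3027/19.

Q* = 3027/19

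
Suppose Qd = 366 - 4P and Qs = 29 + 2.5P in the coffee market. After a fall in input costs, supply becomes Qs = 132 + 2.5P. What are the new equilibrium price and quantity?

Original equilibrium: P* = 674/13, Q* = 2062/13.
New equilibrium: 366 - 4P = 132 + 2.5P, so 234 = 6.5P and P' = 36; Q' = 366 − 4(36) = 222.

P' = 36, Q' = 222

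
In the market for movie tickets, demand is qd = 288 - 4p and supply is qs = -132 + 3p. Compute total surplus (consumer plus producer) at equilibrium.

Total surplus = 672

Equilibrium: 288 - 4p = -132 + 3p gives p* = 60, q* = 48.
Demand choke price: p = 72; supply starts at p = 44.
CS = ½(72 − 60)(48) = 288; PS = ½(60 − 44)(48) = 384.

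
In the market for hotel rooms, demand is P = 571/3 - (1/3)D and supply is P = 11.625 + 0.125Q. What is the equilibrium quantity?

Q* = 4289/11

Set the two price expressions equal: 571/3 - (1/3)Q = 11.625 + 0.125Q.
4289/24 = (11/24)Q, so Q* = 4289/11.
P* = 571/3 − (1/3)(4289/11) = 664/11.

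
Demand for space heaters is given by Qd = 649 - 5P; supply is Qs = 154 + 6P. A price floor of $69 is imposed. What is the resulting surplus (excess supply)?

Surplus = 264

Equilibrium price would be P* = 45, so the floor at 69 binds.
At P = 69: Qd = 304, Qs = 568.
Surplus = 568 − 304 = 264.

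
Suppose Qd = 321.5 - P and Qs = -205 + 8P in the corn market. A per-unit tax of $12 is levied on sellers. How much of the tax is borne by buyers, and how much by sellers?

Buyers bear 32/3, sellers bear 4/3

Pre-tax equilibrium: P* = 58.5, Q* = 263.
Tax on sellers shifts supply to Qs = -205 + 8(P − 12) = -301 + 8P.
321.5 - P = -301 + 8P gives buyer price Pb = 415/6; sellers receive Ps = 415/6 − 12 = 343/6.
New quantity: Q = 321.5 − 1(415/6) = 757/3.
Buyer burden = 415/6 − 58.5 = 32/3; seller burden = 58.5 − 343/6 = 4/3.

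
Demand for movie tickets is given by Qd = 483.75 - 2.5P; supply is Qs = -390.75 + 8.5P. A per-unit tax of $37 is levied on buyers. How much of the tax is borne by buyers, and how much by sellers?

Pre-tax equilibrium: P* = 79.5, Q* = 285.
Tax on buyers shifts demand to Qd = 483.75 − 2.5(P + 37) = 391.25 - 2.5P.
391.25 - 2.5P = -390.75 + 8.5P gives seller price Ps = 782/11; buyers pay Pb = 782/11 + 37 = 1189/11.
New quantity: Q = 483.75 − 2.5(1189/11) = 9395/44.
Buyer burden = 1189/11 − 79.5 = 629/22; seller burden = 79.5 − 782/11 = 185/22.

Buyers bear 629/22, sellers bear 185/22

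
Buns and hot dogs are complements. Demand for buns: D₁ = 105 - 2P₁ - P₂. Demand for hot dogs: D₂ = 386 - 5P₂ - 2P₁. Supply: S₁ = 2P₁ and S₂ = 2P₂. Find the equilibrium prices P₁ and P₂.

P₁ = 349/26, P₂ = 667/13

Market 1: 105 - 2P₁ - P₂ = 2P₁ → 4P₁ + P₂ = 105.
Market 2: 7P₂ + 2P₁ = 386.
Eliminating P₂: 7×(1) − 1×(2) gives 26P₁ = 349, so P₁ = 349/26.
Back-substitute into (2): P₂ = (386 − 2×349/26) / 7 = 667/13.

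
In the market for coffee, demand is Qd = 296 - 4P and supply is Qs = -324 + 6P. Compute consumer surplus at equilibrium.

Equilibrium: 296 - 4P = -324 + 6P gives P* = 62, Q* = 48.
Demand choke price (Qd = 0): P = 74.
CS = ½(74 − 62)(48) = 288.

Consumer surplus = 288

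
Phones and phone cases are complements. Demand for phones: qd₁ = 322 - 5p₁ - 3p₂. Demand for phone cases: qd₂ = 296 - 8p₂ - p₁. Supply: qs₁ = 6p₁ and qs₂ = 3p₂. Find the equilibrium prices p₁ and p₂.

p₁ = 1327/59, p₂ = 1467/59

Market 1: 322 - 5p₁ - 3p₂ = 6p₁ → 11p₁ + 3p₂ = 322.
Market 2: 11p₂ + p₁ = 296.
Eliminating p₂: 11×(1) − 3×(2) gives 118p₁ = 2654, so p₁ = 1327/59.
Back-substitute into (2): p₂ = (296 − 1×1327/59) / 11 = 1467/59.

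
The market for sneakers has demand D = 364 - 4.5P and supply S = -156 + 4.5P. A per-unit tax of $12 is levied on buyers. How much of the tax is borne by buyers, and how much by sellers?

Pre-tax equilibrium: P* = 520/9, Q* = 104.
Tax on buyers shifts demand to D = 364 − 4.5(P + 12) = 310 - 4.5P.
310 - 4.5P = -156 + 4.5P gives seller price Ps = 466/9; buyers pay Pb = 466/9 + 12 = 574/9.
New quantity: Q = 364 − 4.5(574/9) = 77.
Buyer burden = 574/9 − 520/9 = 6; seller burden = 520/9 − 466/9 = 6.

Buyers bear $6, sellers bear $6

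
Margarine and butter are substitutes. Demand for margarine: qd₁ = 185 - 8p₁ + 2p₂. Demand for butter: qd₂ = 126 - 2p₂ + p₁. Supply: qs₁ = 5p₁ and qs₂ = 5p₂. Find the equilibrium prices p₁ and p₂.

Market 1: 185 - 8p₁ + 2p₂ = 5p₁ → 13p₁ - 2p₂ = 185.
Market 2: 7p₂ - p₁ = 126.
Eliminating p₂: 7×(1) + 2×(2) gives 89p₁ = 1547, so p₁ = 1547/89.
Back-substitute into (2): p₂ = (126 + 1×1547/89) / 7 = 1823/89.

p₁ = 1547/89, p₂ = 1823/89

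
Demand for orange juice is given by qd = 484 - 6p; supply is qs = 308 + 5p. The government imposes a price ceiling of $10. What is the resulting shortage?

Shortage = 66

Equilibrium price would be p* = 16, so the ceiling at 10 binds.
At p = 10: qd = 484 − 6(10) = 424, qs = 308 + 5(10) = 358.
Shortage = 424 − 358 = 66.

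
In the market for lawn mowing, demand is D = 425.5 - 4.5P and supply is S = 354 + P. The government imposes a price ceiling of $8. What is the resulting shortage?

Equilibrium price would be P* = 13, so the ceiling at 8 binds.
At P = 8: D = 425.5 − 4.5(8) = 389.5, S = 354 + 1(8) = 362.
Shortage = 389.5 − 362 = 27.5.

Shortage = 27.5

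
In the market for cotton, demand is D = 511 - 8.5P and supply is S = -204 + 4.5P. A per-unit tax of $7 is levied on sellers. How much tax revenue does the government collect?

Pre-tax equilibrium: P* = 55, Q* = 43.5.
Tax on sellers shifts supply to S = -204 + 4.5(P − 7) = -235.5 + 4.5P.
511 - 8.5P = -235.5 + 4.5P gives buyer price Pb = 1493/26; sellers receive Ps = 1493/26 − 7 = 1311/26.
New quantity: Q = 511 − 8.5(1493/26) = 1191/52.
Revenue = 7 × 1191/52 = 8337/52.

Tax revenue = 8337/52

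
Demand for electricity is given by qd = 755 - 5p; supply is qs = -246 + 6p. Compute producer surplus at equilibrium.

Producer surplus = 7500

Equilibrium: 755 - 5p = -246 + 6p gives p* = 91, q* = 300.
Supply starts at p = 41 (where qs = 0).
PS = ½(91 − 41)(300) = 7500.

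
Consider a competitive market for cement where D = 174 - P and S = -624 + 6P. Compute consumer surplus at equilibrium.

Equilibrium: 174 - P = -624 + 6P gives P* = 114, Q* = 60.
Demand choke price (D = 0): P = 174.
CS = ½(174 − 114)(60) = 1800.

Consumer surplus = 1800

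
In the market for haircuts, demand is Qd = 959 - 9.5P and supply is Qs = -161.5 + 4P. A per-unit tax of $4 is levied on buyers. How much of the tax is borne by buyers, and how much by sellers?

Pre-tax equilibrium: P* = 83, Q* = 170.5.
Tax on buyers shifts demand to Qd = 959 − 9.5(P + 4) = 921 - 9.5P.
921 - 9.5P = -161.5 + 4P gives seller price Ps = 2165/27; buyers pay Pb = 2165/27 + 4 = 2273/27.
New quantity: Q = 959 − 9.5(2273/27) = 8599/54.
Buyer burden = 2273/27 − 83 = 32/27; seller burden = 83 − 2165/27 = 76/27.

Buyers bear 32/27, sellers bear 76/27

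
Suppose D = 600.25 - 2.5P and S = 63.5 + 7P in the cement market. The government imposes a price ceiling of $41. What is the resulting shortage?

Shortage = 147.25

Equilibrium price would be P* = 56.5, so the ceiling at 41 binds.
At P = 41: D = 600.25 − 2.5(41) = 497.75, S = 63.5 + 7(41) = 350.5.
Shortage = 497.75 − 350.5 = 147.25.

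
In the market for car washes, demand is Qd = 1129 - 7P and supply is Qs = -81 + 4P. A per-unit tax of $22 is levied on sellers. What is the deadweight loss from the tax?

Pre-tax equilibrium: P* = 110, Q* = 359.
Tax on sellers shifts supply to Qs = -81 + 4(P − 22) = -169 + 4P.
1129 - 7P = -169 + 4P gives buyer price Pb = 118; sellers receive Ps = 118 − 22 = 96.
New quantity: Q = 1129 − 7(118) = 303.
DWL = ½ × 22 × (359 − 303) = 616.

Deadweight loss = 616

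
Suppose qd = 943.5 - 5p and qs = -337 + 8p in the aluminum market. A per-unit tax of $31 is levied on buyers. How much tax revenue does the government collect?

Tax revenue = 143313/13

Pre-tax equilibrium: p* = 98.5, q* = 451.
Tax on buyers shifts demand to qd = 943.5 − 5(p + 31) = 788.5 - 5p.
788.5 - 5p = -337 + 8p gives seller price ps = 2251/26; buyers pay pb = 2251/26 + 31 = 3057/26.
New quantity: q = 943.5 − 5(3057/26) = 4623/13.
Revenue = 31 × 4623/13 = 143313/13.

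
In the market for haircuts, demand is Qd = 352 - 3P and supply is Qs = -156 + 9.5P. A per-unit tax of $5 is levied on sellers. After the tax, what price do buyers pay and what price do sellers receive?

Buyers pay $44.44, sellers receive $39.44

Pre-tax equilibrium: P* = 40.64, Q* = 230.08.
Tax on sellers shifts supply to Qs = -156 + 9.5(P − 5) = -203.5 + 9.5P.
352 - 3P = -203.5 + 9.5P gives buyer price Pb = 44.44; sellers receive Ps = 44.44 − 5 = 39.44.
New quantity: Q = 352 − 3(44.44) = 218.68.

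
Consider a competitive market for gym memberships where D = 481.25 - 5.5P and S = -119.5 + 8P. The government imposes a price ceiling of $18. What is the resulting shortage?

Shortage = 357.75

Equilibrium price would be P* = 44.5, so the ceiling at 18 binds.
At P = 18: D = 481.25 − 5.5(18) = 382.25, S = -119.5 + 8(18) = 24.5.
Shortage = 382.25 − 24.5 = 357.75.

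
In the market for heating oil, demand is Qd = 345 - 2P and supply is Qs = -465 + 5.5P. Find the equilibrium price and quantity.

P* = 108, Q* = 129

Set Qd = Qs: 345 - 2P = -465 + 5.5P.
810 = 7.5P, so P* = 108.
Q* = 345 − 2(108) = 129.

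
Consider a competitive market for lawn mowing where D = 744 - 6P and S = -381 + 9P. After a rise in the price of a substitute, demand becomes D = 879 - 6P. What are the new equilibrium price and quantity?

Original equilibrium: P* = 75, Q* = 294.
New equilibrium: 879 - 6P = -381 + 9P, so 1260 = 15P and P' = 84; Q' = 879 − 6(84) = 375.

P' = 84, Q' = 375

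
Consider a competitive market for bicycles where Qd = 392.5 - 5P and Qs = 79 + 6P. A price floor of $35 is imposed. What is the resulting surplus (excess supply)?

Surplus = 71.5

Equilibrium price would be P* = 28.5, so the floor at 35 binds.
At P = 35: Qd = 217.5, Qs = 289.
Surplus = 289 − 217.5 = 71.5.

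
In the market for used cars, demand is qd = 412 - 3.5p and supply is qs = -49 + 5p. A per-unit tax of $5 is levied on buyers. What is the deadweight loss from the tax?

Deadweight loss = 875/34

Pre-tax equilibrium: p* = 922/17, q* = 3777/17.
Tax on buyers shifts demand to qd = 412 − 3.5(p + 5) = 394.5 - 3.5p.
394.5 - 3.5p = -49 + 5p gives seller price ps = 887/17; buyers pay pb = 887/17 + 5 = 972/17.
New quantity: q = 412 − 3.5(972/17) = 3602/17.
DWL = ½ × 5 × (3777/17 − 3602/17) = 875/34.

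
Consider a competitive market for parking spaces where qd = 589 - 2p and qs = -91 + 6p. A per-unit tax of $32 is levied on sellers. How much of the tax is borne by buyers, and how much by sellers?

Pre-tax equilibrium: p* = 85, q* = 419.
Tax on sellers shifts supply to qs = -91 + 6(p − 32) = -283 + 6p.
589 - 2p = -283 + 6p gives buyer price pb = 109; sellers receive ps = 109 − 32 = 77.
New quantity: q = 589 − 2(109) = 371.
Buyer burden = 109 − 85 = 24; seller burden = 85 − 77 = 8.

Buyers bear $24, sellers bear $8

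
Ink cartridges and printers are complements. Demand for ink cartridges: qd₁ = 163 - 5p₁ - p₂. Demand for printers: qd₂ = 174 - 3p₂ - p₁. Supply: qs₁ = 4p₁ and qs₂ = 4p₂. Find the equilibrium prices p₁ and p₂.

p₁ = 967/62, p₂ = 1403/62

Market 1: 163 - 5p₁ - p₂ = 4p₁ → 9p₁ + p₂ = 163.
Market 2: 7p₂ + p₁ = 174.
Eliminating p₂: 7×(1) − 1×(2) gives 62p₁ = 967, so p₁ = 967/62.
Back-substitute into (2): p₂ = (174 − 1×967/62) / 7 = 1403/62.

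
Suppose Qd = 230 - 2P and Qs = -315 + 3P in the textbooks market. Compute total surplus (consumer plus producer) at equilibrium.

Equilibrium: 230 - 2P = -315 + 3P gives P* = 109, Q* = 12.
Demand choke price: P = 115; supply starts at P = 105.
CS = ½(115 − 109)(12) = 36; PS = ½(109 − 105)(12) = 24.

Total surplus = 60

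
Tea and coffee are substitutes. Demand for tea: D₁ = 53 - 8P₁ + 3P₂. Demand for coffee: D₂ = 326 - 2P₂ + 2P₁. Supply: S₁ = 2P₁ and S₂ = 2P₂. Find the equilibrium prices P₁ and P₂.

Market 1: 53 - 8P₁ + 3P₂ = 2P₁ → 10P₁ - 3P₂ = 53.
Market 2: 4P₂ - 2P₁ = 326.
Eliminating P₂: 4×(1) + 3×(2) gives 34P₁ = 1190, so P₁ = 35.
Back-substitute into (2): P₂ = (326 + 2×35) / 4 = 99.

P₁ = 35, P₂ = 99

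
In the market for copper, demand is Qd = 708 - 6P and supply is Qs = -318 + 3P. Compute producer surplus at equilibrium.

Producer surplus = 96

Equilibrium: 708 - 6P = -318 + 3P gives P* = 114, Q* = 24.
Supply starts at P = 106 (where Qs = 0).
PS = ½(114 − 106)(24) = 96.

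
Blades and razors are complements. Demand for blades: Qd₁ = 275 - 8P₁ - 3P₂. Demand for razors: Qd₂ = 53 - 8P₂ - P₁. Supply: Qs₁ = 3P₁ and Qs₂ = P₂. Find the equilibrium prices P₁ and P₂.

Market 1: 275 - 8P₁ - 3P₂ = 3P₁ → 11P₁ + 3P₂ = 275.
Market 2: 9P₂ + P₁ = 53.
Eliminating P₂: 9×(1) − 3×(2) gives 96P₁ = 2316, so P₁ = 24.125.
Back-substitute into (2): P₂ = (53 − 1×24.125) / 9 = 77/24.

P₁ = 24.125, P₂ = 77/24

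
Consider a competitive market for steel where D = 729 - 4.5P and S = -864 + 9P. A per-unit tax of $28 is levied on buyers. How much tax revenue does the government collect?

Pre-tax equilibrium: P* = 118, Q* = 198.
Tax on buyers shifts demand to D = 729 − 4.5(P + 28) = 603 - 4.5P.
603 - 4.5P = -864 + 9P gives seller price Ps = 326/3; buyers pay Pb = 326/3 + 28 = 410/3.
New quantity: Q = 729 − 4.5(410/3) = 114.
Revenue = 28 × 114 = 3192.

Tax revenue = 3192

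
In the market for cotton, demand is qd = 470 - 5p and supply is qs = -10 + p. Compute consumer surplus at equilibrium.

Equilibrium: 470 - 5p = -10 + p gives p* = 80, q* = 70.
Demand choke price (qd = 0): p = 94.
CS = ½(94 − 80)(70) = 490.

Consumer surplus = 490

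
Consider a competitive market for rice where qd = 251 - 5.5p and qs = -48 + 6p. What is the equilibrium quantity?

q* = 108

Set qd = qs: 251 - 5.5p = -48 + 6p.
299 = 11.5p, so p* = 26.
q* = 251 − 5.5(26) = 108.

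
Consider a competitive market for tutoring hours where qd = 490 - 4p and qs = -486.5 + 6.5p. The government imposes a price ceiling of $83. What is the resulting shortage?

Shortage = 105

Equilibrium price would be p* = 93, so the ceiling at 83 binds.
At p = 83: qd = 490 − 4(83) = 158, qs = -486.5 + 6.5(83) = 53.
Shortage = 158 − 53 = 105.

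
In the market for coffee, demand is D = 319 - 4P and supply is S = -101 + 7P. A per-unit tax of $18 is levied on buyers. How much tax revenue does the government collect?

Pre-tax equilibrium: P* = 420/11, Q* = 1829/11.
Tax on buyers shifts demand to D = 319 − 4(P + 18) = 247 - 4P.
247 - 4P = -101 + 7P gives seller price Ps = 348/11; buyers pay Pb = 348/11 + 18 = 546/11.
New quantity: Q = 319 − 4(546/11) = 1325/11.
Revenue = 18 × 1325/11 = 23850/11.

Tax revenue = 23850/11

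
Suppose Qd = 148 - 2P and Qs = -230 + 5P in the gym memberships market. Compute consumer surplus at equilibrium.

Equilibrium: 148 - 2P = -230 + 5P gives P* = 54, Q* = 40.
Demand choke price (Qd = 0): P = 74.
CS = ½(74 − 54)(40) = 400.

Consumer surplus = 400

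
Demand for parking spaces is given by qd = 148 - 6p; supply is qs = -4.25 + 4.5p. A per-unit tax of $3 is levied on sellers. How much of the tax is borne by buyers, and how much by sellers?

Buyers bear 9/7, sellers bear 12/7

Pre-tax equilibrium: p* = 14.5, q* = 61.
Tax on sellers shifts supply to qs = -4.25 + 4.5(p − 3) = -17.75 + 4.5p.
148 - 6p = -17.75 + 4.5p gives buyer price pb = 221/14; sellers receive ps = 221/14 − 3 = 179/14.
New quantity: q = 148 − 6(221/14) = 373/7.
Buyer burden = 221/14 − 14.5 = 9/7; seller burden = 14.5 − 179/14 = 12/7.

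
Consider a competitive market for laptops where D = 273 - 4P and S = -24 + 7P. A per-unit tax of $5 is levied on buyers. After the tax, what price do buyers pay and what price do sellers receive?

Pre-tax equilibrium: P* = 27, Q* = 165.
Tax on buyers shifts demand to D = 273 − 4(P + 5) = 253 - 4P.
253 - 4P = -24 + 7P gives seller price Ps = 277/11; buyers pay Pb = 277/11 + 5 = 332/11.
New quantity: Q = 273 − 4(332/11) = 1675/11.

Buyers pay 332/11, sellers receive 277/11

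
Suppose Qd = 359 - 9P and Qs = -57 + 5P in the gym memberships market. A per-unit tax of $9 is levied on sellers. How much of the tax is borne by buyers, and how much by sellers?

Buyers bear 45/14, sellers bear 81/14

Pre-tax equilibrium: P* = 208/7, Q* = 641/7.
Tax on sellers shifts supply to Qs = -57 + 5(P − 9) = -102 + 5P.
359 - 9P = -102 + 5P gives buyer price Pb = 461/14; sellers receive Ps = 461/14 − 9 = 335/14.
New quantity: Q = 359 − 9(461/14) = 877/14.
Buyer burden = 461/14 − 208/7 = 45/14; seller burden = 208/7 − 335/14 = 81/14.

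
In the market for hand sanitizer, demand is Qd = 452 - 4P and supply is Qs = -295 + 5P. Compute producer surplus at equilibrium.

Producer surplus = 1440

Equilibrium: 452 - 4P = -295 + 5P gives P* = 83, Q* = 120.
Supply starts at P = 59 (where Qs = 0).
PS = ½(83 − 59)(120) = 1440.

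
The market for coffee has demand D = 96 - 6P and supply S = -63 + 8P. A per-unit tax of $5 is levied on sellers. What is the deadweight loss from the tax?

Pre-tax equilibrium: P* = 159/14, Q* = 195/7.
Tax on sellers shifts supply to S = -63 + 8(P − 5) = -103 + 8P.
96 - 6P = -103 + 8P gives buyer price Pb = 199/14; sellers receive Ps = 199/14 − 5 = 129/14.
New quantity: Q = 96 − 6(199/14) = 75/7.
DWL = ½ × 5 × (195/7 − 75/7) = 300/7.

Deadweight loss = 300/7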